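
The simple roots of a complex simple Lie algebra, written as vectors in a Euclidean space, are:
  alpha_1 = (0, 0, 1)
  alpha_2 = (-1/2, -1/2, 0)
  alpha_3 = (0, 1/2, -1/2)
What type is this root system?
Compute the Cartan integers a_ij = 2(alpha_i, alpha_j)/(alpha_j, alpha_j); the resulting 3x3 Cartan matrix is
[[2, 0, -2], [0, 2, -1], [-1, -1, 2]].
The roots have two lengths (squared-length ratio 2:1); the short ones are alpha_{2,3}. The associated Dynkin diagram is a chain of 3 nodes with a double edge at one end; the terminal node there is the unique long simple root (C_3), so the type is C_3 (the algebra sp(6)).

C_3 (sp(6))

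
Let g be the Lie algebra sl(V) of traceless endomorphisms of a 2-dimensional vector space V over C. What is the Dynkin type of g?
A_1 (sl(2))

This is sl(2), which has dimension 2^2 - 1 = 3 and rank 2 - 1 = 1 (a Cartan subalgebra is the diagonal traceless matrices). In the classification of classical Lie algebras, the special linear algebra sl(n+1) has type A_n; here n = 1, so the Dynkin diagram is a chain of 1 nodes with single edges (A_1). Hence the type is A_1.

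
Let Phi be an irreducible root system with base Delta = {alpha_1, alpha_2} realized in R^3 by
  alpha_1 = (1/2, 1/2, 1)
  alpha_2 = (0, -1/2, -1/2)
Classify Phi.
Compute the Cartan integers a_ij = 2(alpha_i, alpha_j)/(alpha_j, alpha_j); the resulting 2x2 Cartan matrix is
[[2, -3], [-1, 2]].
The roots have two lengths (squared-length ratio 3:1); the short ones are alpha_{2}. The associated Dynkin diagram is two nodes joined by a triple edge (G_2), so the type is G_2.

G2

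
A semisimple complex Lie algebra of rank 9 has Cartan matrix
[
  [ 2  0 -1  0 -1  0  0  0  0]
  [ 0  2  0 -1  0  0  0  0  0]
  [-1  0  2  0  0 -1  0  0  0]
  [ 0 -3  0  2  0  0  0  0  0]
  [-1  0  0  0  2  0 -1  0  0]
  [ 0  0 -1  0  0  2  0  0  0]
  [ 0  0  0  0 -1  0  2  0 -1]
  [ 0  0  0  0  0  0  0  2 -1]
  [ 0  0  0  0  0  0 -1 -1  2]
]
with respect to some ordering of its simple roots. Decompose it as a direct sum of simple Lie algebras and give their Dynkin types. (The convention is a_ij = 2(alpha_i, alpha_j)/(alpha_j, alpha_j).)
A_7 (sl(8)) ⊕ G_2

The diagram associated to this matrix has two connected components: the simple roots {alpha_1, alpha_3, alpha_5, alpha_6, alpha_7, alpha_8, alpha_9} form a chain of 7 nodes with single edges (A_7), and {alpha_2, alpha_4} form two nodes joined by a triple edge (G_2). A semisimple Lie algebra decomposes uniquely as the direct sum of simple ideals, one per connected component of its Dynkin diagram, so g ≅ A_7 ⊕ G_2 (dimension 63 + 14 = 77).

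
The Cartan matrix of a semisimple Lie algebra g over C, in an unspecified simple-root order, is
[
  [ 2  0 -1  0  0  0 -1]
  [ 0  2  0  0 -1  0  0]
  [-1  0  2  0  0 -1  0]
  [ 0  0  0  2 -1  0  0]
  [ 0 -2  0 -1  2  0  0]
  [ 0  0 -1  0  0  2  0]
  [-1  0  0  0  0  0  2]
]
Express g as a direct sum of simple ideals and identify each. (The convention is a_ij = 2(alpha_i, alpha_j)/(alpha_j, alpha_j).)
The diagram associated to this matrix has two connected components: the simple roots {alpha_1, alpha_3, alpha_6, alpha_7} form a chain of 4 nodes with single edges (A_4), and {alpha_2, alpha_4, alpha_5} form a chain of 3 nodes with a double edge at one end; the terminal node there is the unique short simple root (B_3). A semisimple Lie algebra decomposes uniquely as the direct sum of simple ideals, one per connected component of its Dynkin diagram, so g ≅ A_4 ⊕ B_3 (dimension 24 + 21 = 45).

type A_4 ⊕ type B_3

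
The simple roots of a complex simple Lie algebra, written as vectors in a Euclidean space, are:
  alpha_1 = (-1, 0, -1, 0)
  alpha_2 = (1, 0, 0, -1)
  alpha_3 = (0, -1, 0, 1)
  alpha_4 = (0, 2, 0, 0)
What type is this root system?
Compute the Cartan integers a_ij = 2(alpha_i, alpha_j)/(alpha_j, alpha_j); the resulting 4x4 Cartan matrix is
[[2, -1, 0, 0], [-1, 2, -1, 0], [0, -1, 2, -1], [0, 0, -2, 2]].
The roots have two lengths (squared-length ratio 2:1); the short ones are alpha_{1,2,3}. The associated Dynkin diagram is a chain of 4 nodes with a double edge at one end; the terminal node there is the unique long simple root (C_4), so the type is C_4 (the algebra sp(8)).

type C_4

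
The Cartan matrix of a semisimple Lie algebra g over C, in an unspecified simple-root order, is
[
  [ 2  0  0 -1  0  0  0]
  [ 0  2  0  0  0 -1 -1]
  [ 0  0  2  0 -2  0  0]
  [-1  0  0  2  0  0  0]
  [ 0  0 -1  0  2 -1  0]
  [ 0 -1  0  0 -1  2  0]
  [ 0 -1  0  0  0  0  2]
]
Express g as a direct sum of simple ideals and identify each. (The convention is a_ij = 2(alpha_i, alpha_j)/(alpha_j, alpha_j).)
The diagram associated to this matrix has two connected components: the simple roots {alpha_1, alpha_4} form a chain of 2 nodes with single edges (A_2), and {alpha_2, alpha_3, alpha_5, alpha_6, alpha_7} form a chain of 5 nodes with a double edge at one end; the terminal node there is the unique long simple root (C_5). A semisimple Lie algebra decomposes uniquely as the direct sum of simple ideals, one per connected component of its Dynkin diagram, so g ≅ A_2 ⊕ C_5 (dimension 8 + 55 = 63).

A2 + C5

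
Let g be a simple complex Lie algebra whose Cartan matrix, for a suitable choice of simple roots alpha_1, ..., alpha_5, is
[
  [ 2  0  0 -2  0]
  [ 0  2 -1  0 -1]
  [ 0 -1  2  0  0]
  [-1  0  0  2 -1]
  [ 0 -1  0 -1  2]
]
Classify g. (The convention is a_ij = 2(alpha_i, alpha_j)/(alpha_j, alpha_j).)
type C_5

The matrix has rank 5 with 2's on the diagonal. Reading the off-diagonal entries as Dynkin edges (a single edge where a_ij = a_ji = -1; a double or triple edge where a_ij * a_ji = 2 or 3), the diagram is a chain of 5 nodes with a double edge at one end; the terminal node there is the unique long simple root (C_5). One simple-root ordering that puts it in standard form is (alpha_3, alpha_2, alpha_5, alpha_4, alpha_1). So the algebra is type C_5, i.e. sp(10).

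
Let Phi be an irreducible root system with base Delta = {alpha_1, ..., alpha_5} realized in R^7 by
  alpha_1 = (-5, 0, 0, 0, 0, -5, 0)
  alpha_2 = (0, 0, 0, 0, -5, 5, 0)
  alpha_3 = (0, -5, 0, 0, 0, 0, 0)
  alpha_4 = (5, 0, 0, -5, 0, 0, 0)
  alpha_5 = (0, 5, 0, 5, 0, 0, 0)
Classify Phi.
type B_5

Compute the Cartan integers a_ij = 2(alpha_i, alpha_j)/(alpha_j, alpha_j); the resulting 5x5 Cartan matrix is
[[2, -1, 0, -1, 0], [-1, 2, 0, 0, 0], [0, 0, 2, 0, -1], [-1, 0, 0, 2, -1], [0, 0, -2, -1, 2]].
The roots have two lengths (squared-length ratio 2:1); the short ones are alpha_{3}. The associated Dynkin diagram is a chain of 5 nodes with a double edge at one end; the terminal node there is the unique short simple root (B_5), so the type is B_5 (the algebra so(11)).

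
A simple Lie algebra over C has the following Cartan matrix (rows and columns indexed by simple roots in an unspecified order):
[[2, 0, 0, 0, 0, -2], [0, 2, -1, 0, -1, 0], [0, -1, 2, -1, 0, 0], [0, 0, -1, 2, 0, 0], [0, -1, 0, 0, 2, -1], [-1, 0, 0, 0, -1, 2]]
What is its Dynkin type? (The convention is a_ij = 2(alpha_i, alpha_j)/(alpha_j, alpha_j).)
C6

The matrix has rank 6 with 2's on the diagonal. Reading the off-diagonal entries as Dynkin edges (a single edge where a_ij = a_ji = -1; a double or triple edge where a_ij * a_ji = 2 or 3), the diagram is a chain of 6 nodes with a double edge at one end; the terminal node there is the unique long simple root (C_6). One simple-root ordering that puts it in standard form is (alpha_4, alpha_3, alpha_2, alpha_5, alpha_6, alpha_1). So the algebra is type C_6, i.e. sp(12).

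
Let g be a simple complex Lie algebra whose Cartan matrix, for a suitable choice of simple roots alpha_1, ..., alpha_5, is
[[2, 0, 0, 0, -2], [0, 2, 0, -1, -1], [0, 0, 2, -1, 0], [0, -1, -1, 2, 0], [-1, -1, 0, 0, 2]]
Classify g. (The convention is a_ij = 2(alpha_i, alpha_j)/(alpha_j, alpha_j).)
The matrix has rank 5 with 2's on the diagonal. Reading the off-diagonal entries as Dynkin edges (a single edge where a_ij = a_ji = -1; a double or triple edge where a_ij * a_ji = 2 or 3), the diagram is a chain of 5 nodes with a double edge at one end; the terminal node there is the unique long simple root (C_5). One simple-root ordering that puts it in standard form is (alpha_3, alpha_4, alpha_2, alpha_5, alpha_1). So the algebra is type C_5, i.e. sp(10).

type C_5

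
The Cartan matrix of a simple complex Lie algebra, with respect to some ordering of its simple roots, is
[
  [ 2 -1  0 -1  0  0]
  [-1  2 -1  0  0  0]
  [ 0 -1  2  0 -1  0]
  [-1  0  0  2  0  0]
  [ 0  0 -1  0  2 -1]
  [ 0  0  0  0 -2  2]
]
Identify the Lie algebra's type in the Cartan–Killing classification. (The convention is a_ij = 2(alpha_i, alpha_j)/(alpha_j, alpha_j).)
C_6 (sp(12))

The matrix has rank 6 with 2's on the diagonal. Reading the off-diagonal entries as Dynkin edges (a single edge where a_ij = a_ji = -1; a double or triple edge where a_ij * a_ji = 2 or 3), the diagram is a chain of 6 nodes with a double edge at one end; the terminal node there is the unique long simple root (C_6). One simple-root ordering that puts it in standard form is (alpha_4, alpha_1, alpha_2, alpha_3, alpha_5, alpha_6). So the algebra is type C_6, i.e. sp(12).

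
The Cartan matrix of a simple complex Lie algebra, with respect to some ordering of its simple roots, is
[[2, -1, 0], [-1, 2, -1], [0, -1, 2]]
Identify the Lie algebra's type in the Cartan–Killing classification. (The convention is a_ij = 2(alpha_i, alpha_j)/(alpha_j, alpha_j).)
A_3

The matrix has rank 3 with 2's on the diagonal. Reading the off-diagonal entries as Dynkin edges (a single edge where a_ij = a_ji = -1; a double or triple edge where a_ij * a_ji = 2 or 3), the diagram is a chain of 3 nodes with single edges (A_3). One simple-root ordering that puts it in standard form is (alpha_3, alpha_2, alpha_1). So the algebra is type A_3, i.e. sl(4).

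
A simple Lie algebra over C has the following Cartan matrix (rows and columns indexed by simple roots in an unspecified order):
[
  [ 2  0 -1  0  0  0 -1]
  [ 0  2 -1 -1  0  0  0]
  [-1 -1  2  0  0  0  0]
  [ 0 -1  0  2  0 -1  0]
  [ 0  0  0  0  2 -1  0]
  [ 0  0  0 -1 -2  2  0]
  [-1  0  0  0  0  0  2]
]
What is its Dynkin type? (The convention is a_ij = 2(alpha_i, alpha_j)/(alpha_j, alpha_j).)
The matrix has rank 7 with 2's on the diagonal. Reading the off-diagonal entries as Dynkin edges (a single edge where a_ij = a_ji = -1; a double or triple edge where a_ij * a_ji = 2 or 3), the diagram is a chain of 7 nodes with a double edge at one end; the terminal node there is the unique short simple root (B_7). One simple-root ordering that puts it in standard form is (alpha_7, alpha_1, alpha_3, alpha_2, alpha_4, alpha_6, alpha_5). So the algebra is type B_7, i.e. so(15).

B_7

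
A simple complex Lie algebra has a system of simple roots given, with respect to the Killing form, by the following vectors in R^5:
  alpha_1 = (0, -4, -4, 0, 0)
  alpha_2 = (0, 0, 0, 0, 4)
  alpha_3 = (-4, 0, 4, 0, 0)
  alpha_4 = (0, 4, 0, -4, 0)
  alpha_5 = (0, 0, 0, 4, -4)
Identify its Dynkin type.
type B_5

Compute the Cartan integers a_ij = 2(alpha_i, alpha_j)/(alpha_j, alpha_j); the resulting 5x5 Cartan matrix is
[[2, 0, -1, -1, 0], [0, 2, 0, 0, -1], [-1, 0, 2, 0, 0], [-1, 0, 0, 2, -1], [0, -2, 0, -1, 2]].
The roots have two lengths (squared-length ratio 2:1); the short ones are alpha_{2}. The associated Dynkin diagram is a chain of 5 nodes with a double edge at one end; the terminal node there is the unique short simple root (B_5), so the type is B_5 (the algebra so(11)).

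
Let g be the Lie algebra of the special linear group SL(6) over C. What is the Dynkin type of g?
This is sl(6), which has dimension 6^2 - 1 = 35 and rank 6 - 1 = 5 (a Cartan subalgebra is the diagonal traceless matrices). In the classification of classical Lie algebras, the special linear algebra sl(n+1) has type A_n; here n = 5, so the Dynkin diagram is a chain of 5 nodes with single edges (A_5). Hence the type is A_5.

A5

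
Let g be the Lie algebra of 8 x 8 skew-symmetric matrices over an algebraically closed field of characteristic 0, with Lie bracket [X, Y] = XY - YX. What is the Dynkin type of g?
This is so(8) with 8 even, which has dimension 8(8-1)/2 = 28 and rank 8/2 = 4. In the classification of classical Lie algebras, the orthogonal algebra so(2n) in an even number of variables has type D_n; here n = 4, so the Dynkin diagram is a chain of 2 nodes with a fork of two nodes at one end (D_4). Hence the type is D_4.

D_4 (so(8))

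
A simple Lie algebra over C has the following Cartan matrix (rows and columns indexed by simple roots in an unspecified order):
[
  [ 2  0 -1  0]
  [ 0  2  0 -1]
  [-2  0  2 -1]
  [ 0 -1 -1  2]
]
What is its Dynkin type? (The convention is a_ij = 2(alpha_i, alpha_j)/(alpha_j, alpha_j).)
B_4

The matrix has rank 4 with 2's on the diagonal. Reading the off-diagonal entries as Dynkin edges (a single edge where a_ij = a_ji = -1; a double or triple edge where a_ij * a_ji = 2 or 3), the diagram is a chain of 4 nodes with a double edge at one end; the terminal node there is the unique short simple root (B_4). One simple-root ordering that puts it in standard form is (alpha_2, alpha_4, alpha_3, alpha_1). So the algebra is type B_4, i.e. so(9).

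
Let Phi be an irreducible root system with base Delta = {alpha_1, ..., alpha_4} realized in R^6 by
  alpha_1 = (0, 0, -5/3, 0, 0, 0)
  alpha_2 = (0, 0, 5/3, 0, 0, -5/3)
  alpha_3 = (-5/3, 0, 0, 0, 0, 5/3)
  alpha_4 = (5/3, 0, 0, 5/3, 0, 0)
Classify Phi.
Compute the Cartan integers a_ij = 2(alpha_i, alpha_j)/(alpha_j, alpha_j); the resulting 4x4 Cartan matrix is
[[2, -1, 0, 0], [-2, 2, -1, 0], [0, -1, 2, -1], [0, 0, -1, 2]].
The roots have two lengths (squared-length ratio 2:1); the short ones are alpha_{1}. The associated Dynkin diagram is a chain of 4 nodes with a double edge at one end; the terminal node there is the unique short simple root (B_4), so the type is B_4 (the algebra so(9)).

type B_4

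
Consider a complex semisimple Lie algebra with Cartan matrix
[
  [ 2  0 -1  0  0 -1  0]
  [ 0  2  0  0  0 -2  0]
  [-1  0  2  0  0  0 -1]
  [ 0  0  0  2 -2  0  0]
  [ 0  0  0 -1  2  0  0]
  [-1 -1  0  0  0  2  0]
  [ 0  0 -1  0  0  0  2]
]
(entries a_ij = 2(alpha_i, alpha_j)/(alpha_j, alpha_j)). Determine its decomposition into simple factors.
The diagram associated to this matrix has two connected components: the simple roots {alpha_4, alpha_5} form a chain of 2 nodes with a double edge at one end; the terminal node there is the unique short simple root (B_2), and {alpha_1, alpha_2, alpha_3, alpha_6, alpha_7} form a chain of 5 nodes with a double edge at one end; the terminal node there is the unique long simple root (C_5). A semisimple Lie algebra decomposes uniquely as the direct sum of simple ideals, one per connected component of its Dynkin diagram, so g ≅ B_2 ⊕ C_5 (dimension 10 + 55 = 65).

type B_2 ⊕ type C_5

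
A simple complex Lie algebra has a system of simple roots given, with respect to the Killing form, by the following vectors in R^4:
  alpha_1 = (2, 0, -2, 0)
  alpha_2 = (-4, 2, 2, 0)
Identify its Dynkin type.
G2

Compute the Cartan integers a_ij = 2(alpha_i, alpha_j)/(alpha_j, alpha_j); the resulting 2x2 Cartan matrix is
[[2, -1], [-3, 2]].
The roots have two lengths (squared-length ratio 3:1); the short ones are alpha_{1}. The associated Dynkin diagram is two nodes joined by a triple edge (G_2), so the type is G_2.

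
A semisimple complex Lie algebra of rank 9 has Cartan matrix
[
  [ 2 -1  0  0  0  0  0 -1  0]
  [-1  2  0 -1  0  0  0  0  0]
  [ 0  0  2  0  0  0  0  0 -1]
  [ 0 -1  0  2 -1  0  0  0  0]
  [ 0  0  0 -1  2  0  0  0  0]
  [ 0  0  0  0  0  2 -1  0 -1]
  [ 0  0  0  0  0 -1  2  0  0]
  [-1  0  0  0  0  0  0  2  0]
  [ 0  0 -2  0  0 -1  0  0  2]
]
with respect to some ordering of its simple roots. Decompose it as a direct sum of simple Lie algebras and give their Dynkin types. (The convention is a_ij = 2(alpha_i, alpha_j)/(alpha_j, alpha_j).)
A5 + B4

The diagram associated to this matrix has two connected components: the simple roots {alpha_1, alpha_2, alpha_4, alpha_5, alpha_8} form a chain of 5 nodes with single edges (A_5), and {alpha_3, alpha_6, alpha_7, alpha_9} form a chain of 4 nodes with a double edge at one end; the terminal node there is the unique short simple root (B_4). A semisimple Lie algebra decomposes uniquely as the direct sum of simple ideals, one per connected component of its Dynkin diagram, so g ≅ A_5 ⊕ B_4 (dimension 35 + 36 = 71).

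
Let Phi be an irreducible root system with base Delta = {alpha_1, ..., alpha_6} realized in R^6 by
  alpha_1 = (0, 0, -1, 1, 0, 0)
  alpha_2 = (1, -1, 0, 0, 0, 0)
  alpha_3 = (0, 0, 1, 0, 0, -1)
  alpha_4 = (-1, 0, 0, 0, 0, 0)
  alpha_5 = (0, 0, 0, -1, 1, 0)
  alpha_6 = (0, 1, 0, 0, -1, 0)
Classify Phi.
Compute the Cartan integers a_ij = 2(alpha_i, alpha_j)/(alpha_j, alpha_j); the resulting 6x6 Cartan matrix is
[[2, 0, -1, 0, -1, 0], [0, 2, 0, -2, 0, -1], [-1, 0, 2, 0, 0, 0], [0, -1, 0, 2, 0, 0], [-1, 0, 0, 0, 2, -1], [0, -1, 0, 0, -1, 2]].
The roots have two lengths (squared-length ratio 2:1); the short ones are alpha_{4}. The associated Dynkin diagram is a chain of 6 nodes with a double edge at one end; the terminal node there is the unique short simple root (B_6), so the type is B_6 (the algebra so(13)).

B_6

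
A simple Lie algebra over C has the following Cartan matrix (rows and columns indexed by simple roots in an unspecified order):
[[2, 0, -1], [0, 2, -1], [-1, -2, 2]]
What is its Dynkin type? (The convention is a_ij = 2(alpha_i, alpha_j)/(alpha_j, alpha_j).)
The matrix has rank 3 with 2's on the diagonal. Reading the off-diagonal entries as Dynkin edges (a single edge where a_ij = a_ji = -1; a double or triple edge where a_ij * a_ji = 2 or 3), the diagram is a chain of 3 nodes with a double edge at one end; the terminal node there is the unique short simple root (B_3). One simple-root ordering that puts it in standard form is (alpha_1, alpha_3, alpha_2). So the algebra is type B_3, i.e. so(7).

type B_3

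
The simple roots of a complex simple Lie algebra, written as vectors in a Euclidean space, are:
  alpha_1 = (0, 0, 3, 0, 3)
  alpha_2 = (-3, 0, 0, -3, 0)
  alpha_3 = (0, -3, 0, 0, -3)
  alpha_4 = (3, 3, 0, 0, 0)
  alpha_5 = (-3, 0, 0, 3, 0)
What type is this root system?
Compute the Cartan integers a_ij = 2(alpha_i, alpha_j)/(alpha_j, alpha_j); the resulting 5x5 Cartan matrix is
[[2, 0, -1, 0, 0], [0, 2, 0, -1, 0], [-1, 0, 2, -1, 0], [0, -1, -1, 2, -1], [0, 0, 0, -1, 2]].
All simple roots have the same length, so the diagram is simply laced. The associated Dynkin diagram is a chain of 3 nodes with a fork of two nodes at one end (D_5), so the type is D_5 (the algebra so(10)).

D_5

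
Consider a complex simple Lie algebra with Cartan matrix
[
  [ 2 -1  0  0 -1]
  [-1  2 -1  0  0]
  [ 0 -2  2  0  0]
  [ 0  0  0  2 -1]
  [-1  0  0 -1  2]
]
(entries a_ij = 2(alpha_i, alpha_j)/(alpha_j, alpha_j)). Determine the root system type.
The matrix has rank 5 with 2's on the diagonal. Reading the off-diagonal entries as Dynkin edges (a single edge where a_ij = a_ji = -1; a double or triple edge where a_ij * a_ji = 2 or 3), the diagram is a chain of 5 nodes with a double edge at one end; the terminal node there is the unique long simple root (C_5). One simple-root ordering that puts it in standard form is (alpha_4, alpha_5, alpha_1, alpha_2, alpha_3). So the algebra is type C_5, i.e. sp(10).

C5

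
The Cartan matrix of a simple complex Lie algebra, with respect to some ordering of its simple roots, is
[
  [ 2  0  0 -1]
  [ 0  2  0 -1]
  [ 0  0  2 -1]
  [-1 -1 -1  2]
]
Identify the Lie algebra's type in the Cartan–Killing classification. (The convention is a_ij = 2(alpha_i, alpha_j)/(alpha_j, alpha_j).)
D_4 (so(8))

The matrix has rank 4 with 2's on the diagonal. Reading the off-diagonal entries as Dynkin edges (a single edge where a_ij = a_ji = -1; a double or triple edge where a_ij * a_ji = 2 or 3), the diagram is a chain of 2 nodes with a fork of two nodes at one end (D_4). One simple-root ordering that puts it in standard form is (alpha_3, alpha_4, alpha_2, alpha_1). So the algebra is type D_4, i.e. so(8).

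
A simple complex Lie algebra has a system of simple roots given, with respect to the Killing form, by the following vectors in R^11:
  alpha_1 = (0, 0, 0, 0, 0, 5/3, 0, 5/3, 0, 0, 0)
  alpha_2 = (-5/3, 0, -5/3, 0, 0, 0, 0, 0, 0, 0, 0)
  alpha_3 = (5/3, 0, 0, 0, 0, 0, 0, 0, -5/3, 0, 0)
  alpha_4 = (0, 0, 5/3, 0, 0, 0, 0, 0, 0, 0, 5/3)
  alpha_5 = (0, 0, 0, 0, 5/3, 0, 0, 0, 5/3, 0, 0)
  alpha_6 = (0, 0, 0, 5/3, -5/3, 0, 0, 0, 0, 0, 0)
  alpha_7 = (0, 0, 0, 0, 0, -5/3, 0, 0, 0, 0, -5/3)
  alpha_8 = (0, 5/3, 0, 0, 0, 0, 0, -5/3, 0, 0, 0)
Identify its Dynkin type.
A_8 (sl(9))

Compute the Cartan integers a_ij = 2(alpha_i, alpha_j)/(alpha_j, alpha_j); the resulting 8x8 Cartan matrix is
[[2, 0, 0, 0, 0, 0, -1, -1], [0, 2, -1, -1, 0, 0, 0, 0], [0, -1, 2, 0, -1, 0, 0, 0], [0, -1, 0, 2, 0, 0, -1, 0], [0, 0, -1, 0, 2, -1, 0, 0], [0, 0, 0, 0, -1, 2, 0, 0], [-1, 0, 0, -1, 0, 0, 2, 0], [-1, 0, 0, 0, 0, 0, 0, 2]].
All simple roots have the same length, so the diagram is simply laced. The associated Dynkin diagram is a chain of 8 nodes with single edges (A_8), so the type is A_8 (the algebra sl(9)).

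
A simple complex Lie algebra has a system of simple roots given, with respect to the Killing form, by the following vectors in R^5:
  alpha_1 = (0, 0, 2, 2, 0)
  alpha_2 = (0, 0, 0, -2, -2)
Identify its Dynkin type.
A_2 (sl(3))

Compute the Cartan integers a_ij = 2(alpha_i, alpha_j)/(alpha_j, alpha_j); the resulting 2x2 Cartan matrix is
[[2, -1], [-1, 2]].
All simple roots have the same length, so the diagram is simply laced. The associated Dynkin diagram is a chain of 2 nodes with single edges (A_2), so the type is A_2 (the algebra sl(3)).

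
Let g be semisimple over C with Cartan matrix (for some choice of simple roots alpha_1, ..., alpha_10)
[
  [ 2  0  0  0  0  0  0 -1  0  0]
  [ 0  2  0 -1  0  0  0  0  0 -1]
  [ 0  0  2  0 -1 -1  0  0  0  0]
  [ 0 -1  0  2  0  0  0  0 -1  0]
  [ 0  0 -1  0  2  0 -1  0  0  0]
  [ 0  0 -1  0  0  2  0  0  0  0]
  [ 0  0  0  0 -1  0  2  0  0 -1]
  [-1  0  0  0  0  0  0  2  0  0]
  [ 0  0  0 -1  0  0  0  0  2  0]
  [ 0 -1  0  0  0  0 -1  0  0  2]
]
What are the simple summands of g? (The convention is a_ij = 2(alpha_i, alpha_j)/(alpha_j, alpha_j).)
The diagram associated to this matrix has two connected components: the simple roots {alpha_1, alpha_8} form a chain of 2 nodes with single edges (A_2), and {alpha_2, alpha_3, alpha_4, alpha_5, alpha_6, alpha_7, alpha_9, alpha_10} form a chain of 8 nodes with single edges (A_8). A semisimple Lie algebra decomposes uniquely as the direct sum of simple ideals, one per connected component of its Dynkin diagram, so g ≅ A_2 ⊕ A_8 (dimension 8 + 80 = 88).

A_2 ⊕ A_8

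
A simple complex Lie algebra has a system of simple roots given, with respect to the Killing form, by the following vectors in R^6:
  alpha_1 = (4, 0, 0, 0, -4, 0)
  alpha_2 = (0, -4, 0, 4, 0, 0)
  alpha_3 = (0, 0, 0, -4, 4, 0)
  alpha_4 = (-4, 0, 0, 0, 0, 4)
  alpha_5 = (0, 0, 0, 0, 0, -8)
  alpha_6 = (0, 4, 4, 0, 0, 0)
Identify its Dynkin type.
type C_6

Compute the Cartan integers a_ij = 2(alpha_i, alpha_j)/(alpha_j, alpha_j); the resulting 6x6 Cartan matrix is
[[2, 0, -1, -1, 0, 0], [0, 2, -1, 0, 0, -1], [-1, -1, 2, 0, 0, 0], [-1, 0, 0, 2, -1, 0], [0, 0, 0, -2, 2, 0], [0, -1, 0, 0, 0, 2]].
The roots have two lengths (squared-length ratio 2:1); the short ones are alpha_{1,2,3,4,6}. The associated Dynkin diagram is a chain of 6 nodes with a double edge at one end; the terminal node there is the unique long simple root (C_6), so the type is C_6 (the algebra sp(12)).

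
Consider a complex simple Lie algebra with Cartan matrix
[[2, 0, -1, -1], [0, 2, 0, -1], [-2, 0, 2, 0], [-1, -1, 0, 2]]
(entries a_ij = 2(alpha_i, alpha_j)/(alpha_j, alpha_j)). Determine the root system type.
The matrix has rank 4 with 2's on the diagonal. Reading the off-diagonal entries as Dynkin edges (a single edge where a_ij = a_ji = -1; a double or triple edge where a_ij * a_ji = 2 or 3), the diagram is a chain of 4 nodes with a double edge at one end; the terminal node there is the unique long simple root (C_4). One simple-root ordering that puts it in standard form is (alpha_2, alpha_4, alpha_1, alpha_3). So the algebra is type C_4, i.e. sp(8).

C_4 (sp(8))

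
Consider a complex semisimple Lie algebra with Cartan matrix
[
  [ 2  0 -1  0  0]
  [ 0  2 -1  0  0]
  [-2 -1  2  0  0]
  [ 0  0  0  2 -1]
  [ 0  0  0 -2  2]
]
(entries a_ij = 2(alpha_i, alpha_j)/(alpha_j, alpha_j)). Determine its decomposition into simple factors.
B_2 (so(5)) + B_3 (so(7))

The diagram associated to this matrix has two connected components: the simple roots {alpha_4, alpha_5} form a chain of 2 nodes with a double edge at one end; the terminal node there is the unique short simple root (B_2), and {alpha_1, alpha_2, alpha_3} form a chain of 3 nodes with a double edge at one end; the terminal node there is the unique short simple root (B_3). A semisimple Lie algebra decomposes uniquely as the direct sum of simple ideals, one per connected component of its Dynkin diagram, so g ≅ B_2 ⊕ B_3 (dimension 10 + 21 = 31).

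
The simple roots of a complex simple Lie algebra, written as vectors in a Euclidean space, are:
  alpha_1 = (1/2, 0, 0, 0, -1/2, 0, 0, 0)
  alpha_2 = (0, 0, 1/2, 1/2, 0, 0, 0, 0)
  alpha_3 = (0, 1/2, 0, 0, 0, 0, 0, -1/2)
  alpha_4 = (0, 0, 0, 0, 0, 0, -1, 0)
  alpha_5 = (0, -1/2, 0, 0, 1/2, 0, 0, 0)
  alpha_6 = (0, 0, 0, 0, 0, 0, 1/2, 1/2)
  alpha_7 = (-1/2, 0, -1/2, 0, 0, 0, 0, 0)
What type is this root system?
Compute the Cartan integers a_ij = 2(alpha_i, alpha_j)/(alpha_j, alpha_j); the resulting 7x7 Cartan matrix is
[[2, 0, 0, 0, -1, 0, -1], [0, 2, 0, 0, 0, 0, -1], [0, 0, 2, 0, -1, -1, 0], [0, 0, 0, 2, 0, -2, 0], [-1, 0, -1, 0, 2, 0, 0], [0, 0, -1, -1, 0, 2, 0], [-1, -1, 0, 0, 0, 0, 2]].
The roots have two lengths (squared-length ratio 2:1); the short ones are alpha_{1,2,3,5,6,7}. The associated Dynkin diagram is a chain of 7 nodes with a double edge at one end; the terminal node there is the unique long simple root (C_7), so the type is C_7 (the algebra sp(14)).

type C_7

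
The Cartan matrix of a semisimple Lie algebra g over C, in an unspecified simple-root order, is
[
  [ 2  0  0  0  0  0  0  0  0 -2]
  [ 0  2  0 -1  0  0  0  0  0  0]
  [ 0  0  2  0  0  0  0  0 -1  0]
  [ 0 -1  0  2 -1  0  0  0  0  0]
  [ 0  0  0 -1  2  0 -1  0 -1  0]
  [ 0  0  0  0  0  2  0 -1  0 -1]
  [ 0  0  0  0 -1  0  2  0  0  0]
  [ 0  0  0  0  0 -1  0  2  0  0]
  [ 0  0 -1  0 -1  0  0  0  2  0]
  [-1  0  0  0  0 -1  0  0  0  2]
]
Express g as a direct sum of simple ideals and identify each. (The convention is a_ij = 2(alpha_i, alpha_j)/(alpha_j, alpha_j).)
The diagram associated to this matrix has two connected components: the simple roots {alpha_1, alpha_6, alpha_8, alpha_10} form a chain of 4 nodes with a double edge at one end; the terminal node there is the unique long simple root (C_4), and {alpha_2, alpha_3, alpha_4, alpha_5, alpha_7, alpha_9} form a chain of 5 nodes with one extra node attached to the third node from one end (E_6). A semisimple Lie algebra decomposes uniquely as the direct sum of simple ideals, one per connected component of its Dynkin diagram, so g ≅ C_4 ⊕ E_6 (dimension 36 + 78 = 114).

C_4 (sp(8)) ⊕ E_6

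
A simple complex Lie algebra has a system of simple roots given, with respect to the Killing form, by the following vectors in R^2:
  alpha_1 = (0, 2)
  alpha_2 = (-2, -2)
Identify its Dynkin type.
Compute the Cartan integers a_ij = 2(alpha_i, alpha_j)/(alpha_j, alpha_j); the resulting 2x2 Cartan matrix is
[[2, -1], [-2, 2]].
The roots have two lengths (squared-length ratio 2:1); the short ones are alpha_{1}. The associated Dynkin diagram is a chain of 2 nodes with a double edge at one end; the terminal node there is the unique short simple root (B_2), so the type is B_2 (the algebra so(5)).

type B_2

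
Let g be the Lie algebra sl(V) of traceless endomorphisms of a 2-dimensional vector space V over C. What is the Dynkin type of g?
A_1 (sl(2))

This is sl(2), which has dimension 2^2 - 1 = 3 and rank 2 - 1 = 1 (a Cartan subalgebra is the diagonal traceless matrices). In the classification of classical Lie algebras, the special linear algebra sl(n+1) has type A_n; here n = 1, so the Dynkin diagram is a chain of 1 nodes with single edges (A_1). Hence the type is A_1.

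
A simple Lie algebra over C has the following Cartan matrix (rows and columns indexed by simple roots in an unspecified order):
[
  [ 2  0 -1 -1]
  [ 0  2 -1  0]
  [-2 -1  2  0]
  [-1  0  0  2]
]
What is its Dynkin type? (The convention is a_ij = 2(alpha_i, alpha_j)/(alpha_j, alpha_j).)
F_4

The matrix has rank 4 with 2's on the diagonal. Reading the off-diagonal entries as Dynkin edges (a single edge where a_ij = a_ji = -1; a double or triple edge where a_ij * a_ji = 2 or 3), the diagram is a chain of 4 nodes with a double edge between the middle two (F_4). One simple-root ordering that puts it in standard form is (alpha_2, alpha_3, alpha_1, alpha_4). So the algebra is type F_4.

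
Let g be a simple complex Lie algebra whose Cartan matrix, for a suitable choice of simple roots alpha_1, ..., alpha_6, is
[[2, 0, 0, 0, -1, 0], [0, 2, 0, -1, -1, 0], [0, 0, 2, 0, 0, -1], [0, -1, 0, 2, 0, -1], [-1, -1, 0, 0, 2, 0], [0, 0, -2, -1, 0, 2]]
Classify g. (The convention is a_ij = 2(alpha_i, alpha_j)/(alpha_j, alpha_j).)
The matrix has rank 6 with 2's on the diagonal. Reading the off-diagonal entries as Dynkin edges (a single edge where a_ij = a_ji = -1; a double or triple edge where a_ij * a_ji = 2 or 3), the diagram is a chain of 6 nodes with a double edge at one end; the terminal node there is the unique short simple root (B_6). One simple-root ordering that puts it in standard form is (alpha_1, alpha_5, alpha_2, alpha_4, alpha_6, alpha_3). So the algebra is type B_6, i.e. so(13).

type B_6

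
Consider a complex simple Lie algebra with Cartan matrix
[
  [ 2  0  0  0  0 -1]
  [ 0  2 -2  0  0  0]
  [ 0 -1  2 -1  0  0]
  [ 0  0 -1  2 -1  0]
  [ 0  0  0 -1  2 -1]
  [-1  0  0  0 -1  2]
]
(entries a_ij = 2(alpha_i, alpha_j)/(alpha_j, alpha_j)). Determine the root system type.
C_6

The matrix has rank 6 with 2's on the diagonal. Reading the off-diagonal entries as Dynkin edges (a single edge where a_ij = a_ji = -1; a double or triple edge where a_ij * a_ji = 2 or 3), the diagram is a chain of 6 nodes with a double edge at one end; the terminal node there is the unique long simple root (C_6). One simple-root ordering that puts it in standard form is (alpha_1, alpha_6, alpha_5, alpha_4, alpha_3, alpha_2). So the algebra is type C_6, i.e. sp(12).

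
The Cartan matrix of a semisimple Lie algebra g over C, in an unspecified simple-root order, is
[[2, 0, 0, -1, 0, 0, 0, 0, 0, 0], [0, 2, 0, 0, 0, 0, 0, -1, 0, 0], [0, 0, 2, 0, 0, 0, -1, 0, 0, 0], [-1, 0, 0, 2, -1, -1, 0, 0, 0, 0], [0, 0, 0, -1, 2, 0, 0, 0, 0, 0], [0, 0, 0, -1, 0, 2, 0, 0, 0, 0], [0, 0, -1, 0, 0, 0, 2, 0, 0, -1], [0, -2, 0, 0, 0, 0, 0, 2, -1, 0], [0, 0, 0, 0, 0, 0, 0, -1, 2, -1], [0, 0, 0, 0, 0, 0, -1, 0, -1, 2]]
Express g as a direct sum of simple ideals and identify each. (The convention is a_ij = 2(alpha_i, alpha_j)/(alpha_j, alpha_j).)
The diagram associated to this matrix has two connected components: the simple roots {alpha_2, alpha_3, alpha_7, alpha_8, alpha_9, alpha_10} form a chain of 6 nodes with a double edge at one end; the terminal node there is the unique short simple root (B_6), and {alpha_1, alpha_4, alpha_5, alpha_6} form a chain of 2 nodes with a fork of two nodes at one end (D_4). A semisimple Lie algebra decomposes uniquely as the direct sum of simple ideals, one per connected component of its Dynkin diagram, so g ≅ B_6 ⊕ D_4 (dimension 78 + 28 = 106).

B_6 (so(13)) ⊕ D_4 (so(8))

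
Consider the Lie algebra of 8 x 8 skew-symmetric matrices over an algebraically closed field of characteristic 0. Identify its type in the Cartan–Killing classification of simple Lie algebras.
This is so(8) with 8 even, which has dimension 8(8-1)/2 = 28 and rank 8/2 = 4. In the classification of classical Lie algebras, the orthogonal algebra so(2n) in an even number of variables has type D_n; here n = 4, so the Dynkin diagram is a chain of 2 nodes with a fork of two nodes at one end (D_4). Hence the type is D_4.

D4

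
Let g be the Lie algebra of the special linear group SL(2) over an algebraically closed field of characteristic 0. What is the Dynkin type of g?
A1

This is sl(2), which has dimension 2^2 - 1 = 3 and rank 2 - 1 = 1 (a Cartan subalgebra is the diagonal traceless matrices). In the classification of classical Lie algebras, the special linear algebra sl(n+1) has type A_n; here n = 1, so the Dynkin diagram is a chain of 1 nodes with single edges (A_1). Hence the type is A_1.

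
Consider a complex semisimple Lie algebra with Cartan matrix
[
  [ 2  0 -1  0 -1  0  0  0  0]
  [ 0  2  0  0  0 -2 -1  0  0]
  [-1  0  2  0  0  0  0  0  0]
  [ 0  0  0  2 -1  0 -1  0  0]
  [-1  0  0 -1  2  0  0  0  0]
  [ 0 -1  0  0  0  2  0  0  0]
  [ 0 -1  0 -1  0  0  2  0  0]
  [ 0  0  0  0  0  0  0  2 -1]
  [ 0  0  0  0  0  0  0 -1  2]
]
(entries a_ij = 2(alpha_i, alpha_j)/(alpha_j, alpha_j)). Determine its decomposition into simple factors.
type A_2 + type B_7

The diagram associated to this matrix has two connected components: the simple roots {alpha_8, alpha_9} form a chain of 2 nodes with single edges (A_2), and {alpha_1, alpha_2, alpha_3, alpha_4, alpha_5, alpha_6, alpha_7} form a chain of 7 nodes with a double edge at one end; the terminal node there is the unique short simple root (B_7). A semisimple Lie algebra decomposes uniquely as the direct sum of simple ideals, one per connected component of its Dynkin diagram, so g ≅ A_2 ⊕ B_7 (dimension 8 + 105 = 113).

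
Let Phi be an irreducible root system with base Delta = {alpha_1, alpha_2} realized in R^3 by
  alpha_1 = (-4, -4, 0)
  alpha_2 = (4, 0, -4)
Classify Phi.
A2

Compute the Cartan integers a_ij = 2(alpha_i, alpha_j)/(alpha_j, alpha_j); the resulting 2x2 Cartan matrix is
[[2, -1], [-1, 2]].
All simple roots have the same length, so the diagram is simply laced. The associated Dynkin diagram is a chain of 2 nodes with single edges (A_2), so the type is A_2 (the algebra sl(3)).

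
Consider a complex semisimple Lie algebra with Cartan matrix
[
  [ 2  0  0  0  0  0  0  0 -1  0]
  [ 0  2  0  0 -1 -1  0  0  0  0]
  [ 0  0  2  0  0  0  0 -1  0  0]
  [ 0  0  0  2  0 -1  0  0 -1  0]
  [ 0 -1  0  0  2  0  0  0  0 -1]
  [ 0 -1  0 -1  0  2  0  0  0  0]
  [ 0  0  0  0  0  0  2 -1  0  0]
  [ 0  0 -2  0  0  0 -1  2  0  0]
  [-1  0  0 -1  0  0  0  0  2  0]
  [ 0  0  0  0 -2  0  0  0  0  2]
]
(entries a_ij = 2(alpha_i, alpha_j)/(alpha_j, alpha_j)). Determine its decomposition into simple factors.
The diagram associated to this matrix has two connected components: the simple roots {alpha_3, alpha_7, alpha_8} form a chain of 3 nodes with a double edge at one end; the terminal node there is the unique short simple root (B_3), and {alpha_1, alpha_2, alpha_4, alpha_5, alpha_6, alpha_9, alpha_10} form a chain of 7 nodes with a double edge at one end; the terminal node there is the unique long simple root (C_7). A semisimple Lie algebra decomposes uniquely as the direct sum of simple ideals, one per connected component of its Dynkin diagram, so g ≅ B_3 ⊕ C_7 (dimension 21 + 105 = 126).

B3 + C7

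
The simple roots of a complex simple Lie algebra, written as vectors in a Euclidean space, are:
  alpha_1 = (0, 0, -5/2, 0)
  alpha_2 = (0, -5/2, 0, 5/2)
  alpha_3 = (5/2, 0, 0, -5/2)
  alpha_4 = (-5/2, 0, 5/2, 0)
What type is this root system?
Compute the Cartan integers a_ij = 2(alpha_i, alpha_j)/(alpha_j, alpha_j); the resulting 4x4 Cartan matrix is
[[2, 0, 0, -1], [0, 2, -1, 0], [0, -1, 2, -1], [-2, 0, -1, 2]].
The roots have two lengths (squared-length ratio 2:1); the short ones are alpha_{1}. The associated Dynkin diagram is a chain of 4 nodes with a double edge at one end; the terminal node there is the unique short simple root (B_4), so the type is B_4 (the algebra so(9)).

B_4 (so(9))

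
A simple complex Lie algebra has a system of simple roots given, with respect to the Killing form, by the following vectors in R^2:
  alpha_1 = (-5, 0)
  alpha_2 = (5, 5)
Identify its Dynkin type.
Compute the Cartan integers a_ij = 2(alpha_i, alpha_j)/(alpha_j, alpha_j); the resulting 2x2 Cartan matrix is
[[2, -1], [-2, 2]].
The roots have two lengths (squared-length ratio 2:1); the short ones are alpha_{1}. The associated Dynkin diagram is a chain of 2 nodes with a double edge at one end; the terminal node there is the unique short simple root (B_2), so the type is B_2 (the algebra so(5)).

B_2 (so(5))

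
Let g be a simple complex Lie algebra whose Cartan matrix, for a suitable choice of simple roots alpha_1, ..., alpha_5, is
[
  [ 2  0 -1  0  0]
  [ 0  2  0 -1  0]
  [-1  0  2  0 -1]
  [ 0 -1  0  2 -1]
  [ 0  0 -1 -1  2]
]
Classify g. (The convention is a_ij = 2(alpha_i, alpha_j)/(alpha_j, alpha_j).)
The matrix has rank 5 with 2's on the diagonal. Reading the off-diagonal entries as Dynkin edges (a single edge where a_ij = a_ji = -1; a double or triple edge where a_ij * a_ji = 2 or 3), the diagram is a chain of 5 nodes with single edges (A_5). One simple-root ordering that puts it in standard form is (alpha_1, alpha_3, alpha_5, alpha_4, alpha_2). So the algebra is type A_5, i.e. sl(6).

A_5 (sl(6))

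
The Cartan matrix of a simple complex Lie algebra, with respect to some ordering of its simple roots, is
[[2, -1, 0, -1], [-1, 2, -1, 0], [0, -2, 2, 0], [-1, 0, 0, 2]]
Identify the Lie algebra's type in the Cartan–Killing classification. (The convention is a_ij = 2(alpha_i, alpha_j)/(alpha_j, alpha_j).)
C_4 (sp(8))

The matrix has rank 4 with 2's on the diagonal. Reading the off-diagonal entries as Dynkin edges (a single edge where a_ij = a_ji = -1; a double or triple edge where a_ij * a_ji = 2 or 3), the diagram is a chain of 4 nodes with a double edge at one end; the terminal node there is the unique long simple root (C_4). One simple-root ordering that puts it in standard form is (alpha_4, alpha_1, alpha_2, alpha_3). So the algebra is type C_4, i.e. sp(8).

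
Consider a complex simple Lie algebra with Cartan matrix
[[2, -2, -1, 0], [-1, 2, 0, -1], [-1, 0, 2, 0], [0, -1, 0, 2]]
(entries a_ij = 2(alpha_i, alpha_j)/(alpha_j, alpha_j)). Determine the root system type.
type F_4

The matrix has rank 4 with 2's on the diagonal. Reading the off-diagonal entries as Dynkin edges (a single edge where a_ij = a_ji = -1; a double or triple edge where a_ij * a_ji = 2 or 3), the diagram is a chain of 4 nodes with a double edge between the middle two (F_4). One simple-root ordering that puts it in standard form is (alpha_3, alpha_1, alpha_2, alpha_4). So the algebra is type F_4.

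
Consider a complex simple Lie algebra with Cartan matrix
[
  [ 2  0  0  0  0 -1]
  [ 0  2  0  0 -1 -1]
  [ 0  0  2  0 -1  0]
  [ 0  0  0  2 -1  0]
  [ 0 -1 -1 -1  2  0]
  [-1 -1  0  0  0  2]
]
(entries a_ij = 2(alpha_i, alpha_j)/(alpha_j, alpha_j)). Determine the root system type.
The matrix has rank 6 with 2's on the diagonal. Reading the off-diagonal entries as Dynkin edges (a single edge where a_ij = a_ji = -1; a double or triple edge where a_ij * a_ji = 2 or 3), the diagram is a chain of 4 nodes with a fork of two nodes at one end (D_6). One simple-root ordering that puts it in standard form is (alpha_1, alpha_6, alpha_2, alpha_5, alpha_4, alpha_3). So the algebra is type D_6, i.e. so(12).

type D_6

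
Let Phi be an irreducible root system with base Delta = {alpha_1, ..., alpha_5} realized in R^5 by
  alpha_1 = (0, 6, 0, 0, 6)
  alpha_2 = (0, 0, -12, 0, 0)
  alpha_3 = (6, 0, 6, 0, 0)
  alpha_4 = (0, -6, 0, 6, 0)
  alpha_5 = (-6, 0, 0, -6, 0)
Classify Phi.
Compute the Cartan integers a_ij = 2(alpha_i, alpha_j)/(alpha_j, alpha_j); the resulting 5x5 Cartan matrix is
[[2, 0, 0, -1, 0], [0, 2, -2, 0, 0], [0, -1, 2, 0, -1], [-1, 0, 0, 2, -1], [0, 0, -1, -1, 2]].
The roots have two lengths (squared-length ratio 2:1); the short ones are alpha_{1,3,4,5}. The associated Dynkin diagram is a chain of 5 nodes with a double edge at one end; the terminal node there is the unique long simple root (C_5), so the type is C_5 (the algebra sp(10)).

type C_5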